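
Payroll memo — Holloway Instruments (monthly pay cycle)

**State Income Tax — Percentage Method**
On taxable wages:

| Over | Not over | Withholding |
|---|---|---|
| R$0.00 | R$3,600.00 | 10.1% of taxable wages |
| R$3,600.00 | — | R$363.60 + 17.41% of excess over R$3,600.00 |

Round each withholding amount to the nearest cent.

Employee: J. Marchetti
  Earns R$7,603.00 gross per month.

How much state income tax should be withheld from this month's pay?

State Income Tax: taxable = R$7,603.00
  R$363.60 + 17.41% × (R$7,603.00 − R$3,600.00) = R$363.60 + 17.41% × R$4,003.00 = R$1,060.52

R$1,060.52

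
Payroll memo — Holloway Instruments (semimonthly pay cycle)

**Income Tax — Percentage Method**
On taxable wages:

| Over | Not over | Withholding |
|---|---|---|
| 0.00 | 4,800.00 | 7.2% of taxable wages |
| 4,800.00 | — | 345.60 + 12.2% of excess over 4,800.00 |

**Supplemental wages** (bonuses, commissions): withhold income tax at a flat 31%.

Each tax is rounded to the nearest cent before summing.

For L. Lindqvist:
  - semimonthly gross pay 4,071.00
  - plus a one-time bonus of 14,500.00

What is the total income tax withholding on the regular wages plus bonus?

4,788.11

Income Tax: taxable = 4,071.00
  7.2% × 4,071.00 = 293.11
Supplemental (31% flat on bonus): 31% × 14,500.00 = 4,495.00
Total income tax: 293.11 + 4,495.00 = 4,788.11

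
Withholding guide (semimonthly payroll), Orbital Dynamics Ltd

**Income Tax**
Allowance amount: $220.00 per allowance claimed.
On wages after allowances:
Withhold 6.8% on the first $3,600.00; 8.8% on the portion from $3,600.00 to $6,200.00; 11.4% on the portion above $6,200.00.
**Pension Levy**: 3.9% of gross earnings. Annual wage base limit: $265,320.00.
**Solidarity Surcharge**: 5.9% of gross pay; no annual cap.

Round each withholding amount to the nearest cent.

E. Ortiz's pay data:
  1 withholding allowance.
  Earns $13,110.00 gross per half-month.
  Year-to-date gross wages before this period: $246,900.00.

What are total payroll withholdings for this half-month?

$2,521.04

Income Tax: taxable = $13,110.00 − 1×$220.00 = $12,890.00
  $473.60 + 11.4% × ($12,890.00 − $6,200.00) = $473.60 + 11.4% × $6,690.00 = $1,236.26
Pension Levy: 3.9% × $13,110.00 = $511.29
Solidarity Surcharge: 5.9% × $13,110.00 = $773.49
Total: $1,236.26 + $511.29 + $773.49 = $2,521.04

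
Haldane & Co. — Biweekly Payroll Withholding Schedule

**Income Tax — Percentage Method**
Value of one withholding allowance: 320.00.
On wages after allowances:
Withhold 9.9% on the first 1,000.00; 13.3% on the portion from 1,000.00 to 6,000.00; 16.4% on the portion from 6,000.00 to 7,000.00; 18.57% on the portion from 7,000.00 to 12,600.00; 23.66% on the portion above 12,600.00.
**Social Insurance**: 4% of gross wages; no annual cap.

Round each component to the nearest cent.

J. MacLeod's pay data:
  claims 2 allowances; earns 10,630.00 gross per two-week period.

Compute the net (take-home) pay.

8,721.56

Income Tax: taxable = 10,630.00 − 2×320.00 = 9,990.00
  928.00 + 18.57% × (9,990.00 − 7,000.00) = 928.00 + 18.57% × 2,990.00 = 1,483.24
Social Insurance: 4% × 10,630.00 = 425.20
Total withheld: 1,483.24 + 425.20 = 1,908.44
Net pay: 10,630.00 − 1,908.44 = 8,721.56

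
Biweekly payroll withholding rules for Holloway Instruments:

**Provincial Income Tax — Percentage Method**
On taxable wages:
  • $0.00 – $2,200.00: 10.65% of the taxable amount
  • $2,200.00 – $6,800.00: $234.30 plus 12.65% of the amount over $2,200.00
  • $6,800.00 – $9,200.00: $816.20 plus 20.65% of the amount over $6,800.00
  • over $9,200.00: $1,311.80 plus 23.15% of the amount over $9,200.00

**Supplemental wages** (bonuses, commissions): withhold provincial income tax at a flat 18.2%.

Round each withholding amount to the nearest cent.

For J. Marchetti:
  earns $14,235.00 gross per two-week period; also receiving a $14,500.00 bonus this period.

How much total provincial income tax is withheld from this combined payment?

Provincial Income Tax: taxable = $14,235.00
  $1,311.80 + 23.15% × ($14,235.00 − $9,200.00) = $1,311.80 + 23.15% × $5,035.00 = $2,477.40
Supplemental (18.2% flat on bonus): 18.2% × $14,500.00 = $2,639.00
Total provincial income tax: $2,477.40 + $2,639.00 = $5,116.40

$5,116.40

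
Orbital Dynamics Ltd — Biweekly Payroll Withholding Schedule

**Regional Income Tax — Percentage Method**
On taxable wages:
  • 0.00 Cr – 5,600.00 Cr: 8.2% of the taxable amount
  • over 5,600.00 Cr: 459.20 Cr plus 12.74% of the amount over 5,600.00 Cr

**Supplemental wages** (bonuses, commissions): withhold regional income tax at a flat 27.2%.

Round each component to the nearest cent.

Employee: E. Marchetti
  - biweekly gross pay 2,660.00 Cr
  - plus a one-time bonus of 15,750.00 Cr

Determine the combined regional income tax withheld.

4,502.12 Cr

Regional Income Tax: taxable = 2,660.00 Cr
  8.2% × 2,660.00 Cr = 218.12 Cr
Supplemental (27.2% flat on bonus): 27.2% × 15,750.00 Cr = 4,284.00 Cr
Total regional income tax: 218.12 Cr + 4,284.00 Cr = 4,502.12 Cr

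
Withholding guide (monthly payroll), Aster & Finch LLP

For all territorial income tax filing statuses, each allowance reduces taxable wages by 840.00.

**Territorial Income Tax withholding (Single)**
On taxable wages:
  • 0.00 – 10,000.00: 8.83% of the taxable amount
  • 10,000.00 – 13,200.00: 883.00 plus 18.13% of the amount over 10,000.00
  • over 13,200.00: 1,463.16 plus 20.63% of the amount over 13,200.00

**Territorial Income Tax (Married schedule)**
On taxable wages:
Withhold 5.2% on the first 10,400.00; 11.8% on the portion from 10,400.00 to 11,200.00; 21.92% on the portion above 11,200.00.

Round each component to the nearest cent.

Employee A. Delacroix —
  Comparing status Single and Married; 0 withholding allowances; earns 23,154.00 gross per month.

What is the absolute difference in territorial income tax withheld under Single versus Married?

261.15

Territorial Income Tax (Single): taxable = 23,154.00
  1,463.16 + 20.63% × (23,154.00 − 13,200.00) = 1,463.16 + 20.63% × 9,954.00 = 3,516.67
Territorial Income Tax (Married): taxable = 23,154.00
  635.20 + 21.92% × (23,154.00 − 11,200.00) = 635.20 + 21.92% × 11,954.00 = 3,255.52
Difference: |3,516.67 − 3,255.52| = 261.15 (higher under Single)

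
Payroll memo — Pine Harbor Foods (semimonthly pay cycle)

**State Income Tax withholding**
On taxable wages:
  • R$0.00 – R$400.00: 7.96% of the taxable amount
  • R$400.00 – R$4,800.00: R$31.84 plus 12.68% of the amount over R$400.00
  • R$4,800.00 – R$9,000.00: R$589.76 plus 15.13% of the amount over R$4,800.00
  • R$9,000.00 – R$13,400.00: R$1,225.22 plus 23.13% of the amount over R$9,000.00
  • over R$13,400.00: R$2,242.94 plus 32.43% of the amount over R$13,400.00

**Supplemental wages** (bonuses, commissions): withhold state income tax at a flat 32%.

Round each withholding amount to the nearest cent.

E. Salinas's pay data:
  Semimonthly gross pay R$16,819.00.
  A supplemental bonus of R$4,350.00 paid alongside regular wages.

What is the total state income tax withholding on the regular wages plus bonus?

State Income Tax: taxable = R$16,819.00
  R$2,242.94 + 32.43% × (R$16,819.00 − R$13,400.00) = R$2,242.94 + 32.43% × R$3,419.00 = R$3,351.72
Supplemental (32% flat on bonus): 32% × R$4,350.00 = R$1,392.00
Total state income tax: R$3,351.72 + R$1,392.00 = R$4,743.72

R$4,743.72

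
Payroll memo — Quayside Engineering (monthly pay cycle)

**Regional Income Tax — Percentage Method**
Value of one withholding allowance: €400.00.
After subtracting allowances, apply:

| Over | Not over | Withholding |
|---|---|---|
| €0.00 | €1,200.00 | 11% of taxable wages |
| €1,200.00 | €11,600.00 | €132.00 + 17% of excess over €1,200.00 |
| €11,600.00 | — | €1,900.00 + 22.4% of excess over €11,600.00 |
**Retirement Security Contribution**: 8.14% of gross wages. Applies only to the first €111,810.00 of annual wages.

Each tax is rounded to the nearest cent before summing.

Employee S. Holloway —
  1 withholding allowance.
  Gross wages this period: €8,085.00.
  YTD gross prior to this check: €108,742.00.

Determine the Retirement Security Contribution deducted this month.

€249.74

Retirement Security Contribution: cap €111,810.00 − YTD €108,742.00 = €3,068.00 subject; 8.14% × €3,068.00 = €249.74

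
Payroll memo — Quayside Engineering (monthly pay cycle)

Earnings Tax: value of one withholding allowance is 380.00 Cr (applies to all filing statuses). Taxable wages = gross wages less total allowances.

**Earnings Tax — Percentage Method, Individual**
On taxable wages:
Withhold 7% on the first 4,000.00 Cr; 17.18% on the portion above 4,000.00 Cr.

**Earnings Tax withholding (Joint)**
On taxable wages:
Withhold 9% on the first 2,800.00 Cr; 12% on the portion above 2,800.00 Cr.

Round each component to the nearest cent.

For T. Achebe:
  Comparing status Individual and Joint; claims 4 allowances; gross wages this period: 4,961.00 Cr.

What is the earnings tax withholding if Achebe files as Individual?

240.87 Cr

Earnings Tax (Individual): taxable = 4,961.00 Cr − 4×380.00 Cr = 3,441.00 Cr
  7% × 3,441.00 Cr = 240.87 Cr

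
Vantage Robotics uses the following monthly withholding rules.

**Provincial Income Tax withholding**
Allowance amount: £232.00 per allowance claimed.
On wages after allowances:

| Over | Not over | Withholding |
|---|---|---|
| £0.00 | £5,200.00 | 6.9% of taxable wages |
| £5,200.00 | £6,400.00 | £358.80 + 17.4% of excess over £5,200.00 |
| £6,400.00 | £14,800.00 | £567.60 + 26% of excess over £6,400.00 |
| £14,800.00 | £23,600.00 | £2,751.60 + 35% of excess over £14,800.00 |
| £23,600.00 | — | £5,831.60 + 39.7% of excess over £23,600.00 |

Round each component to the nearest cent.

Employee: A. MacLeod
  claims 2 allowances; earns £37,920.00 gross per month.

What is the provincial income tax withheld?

Provincial Income Tax: taxable = £37,920.00 − 2×£232.00 = £37,456.00
  £5,831.60 + 39.7% × (£37,456.00 − £23,600.00) = £5,831.60 + 39.7% × £13,856.00 = £11,332.43

£11,332.43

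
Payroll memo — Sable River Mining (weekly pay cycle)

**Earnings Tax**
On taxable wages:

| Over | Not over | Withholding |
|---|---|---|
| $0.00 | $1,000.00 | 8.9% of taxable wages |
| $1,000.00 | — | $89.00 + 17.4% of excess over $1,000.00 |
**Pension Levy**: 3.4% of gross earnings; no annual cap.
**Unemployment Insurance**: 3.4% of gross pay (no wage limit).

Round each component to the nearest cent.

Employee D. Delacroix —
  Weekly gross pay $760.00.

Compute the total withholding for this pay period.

Earnings Tax: taxable = $760.00
  8.9% × $760.00 = $67.64
Pension Levy: 3.4% × $760.00 = $25.84
Unemployment Insurance: 3.4% × $760.00 = $25.84
Total: $67.64 + $25.84 + $25.84 = $119.32

$119.32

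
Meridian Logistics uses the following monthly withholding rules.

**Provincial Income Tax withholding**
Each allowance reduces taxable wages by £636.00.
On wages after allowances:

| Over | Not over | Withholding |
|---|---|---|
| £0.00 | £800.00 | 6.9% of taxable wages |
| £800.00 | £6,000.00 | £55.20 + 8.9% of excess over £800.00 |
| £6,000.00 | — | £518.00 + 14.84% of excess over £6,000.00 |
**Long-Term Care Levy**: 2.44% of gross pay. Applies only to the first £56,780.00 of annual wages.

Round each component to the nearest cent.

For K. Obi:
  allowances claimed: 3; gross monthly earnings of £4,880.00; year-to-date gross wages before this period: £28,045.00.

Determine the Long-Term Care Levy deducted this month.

£119.07

Long-Term Care Levy: 2.44% × £4,880.00 = £119.07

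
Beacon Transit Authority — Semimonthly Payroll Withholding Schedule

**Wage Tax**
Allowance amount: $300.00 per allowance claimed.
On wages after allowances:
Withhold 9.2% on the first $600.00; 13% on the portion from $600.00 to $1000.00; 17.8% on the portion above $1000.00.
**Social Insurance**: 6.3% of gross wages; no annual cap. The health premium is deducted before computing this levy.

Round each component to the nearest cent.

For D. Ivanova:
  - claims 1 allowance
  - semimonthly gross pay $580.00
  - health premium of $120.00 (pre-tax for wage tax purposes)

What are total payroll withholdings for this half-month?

Wage Tax: taxable = $580.00 − $120.00 − 1×$300.00 = $160.00
  9.2% × $160.00 = $14.72
Social Insurance: 6.3% × $460.00 = $28.98
Total: $14.72 + $28.98 = $43.70

$43.70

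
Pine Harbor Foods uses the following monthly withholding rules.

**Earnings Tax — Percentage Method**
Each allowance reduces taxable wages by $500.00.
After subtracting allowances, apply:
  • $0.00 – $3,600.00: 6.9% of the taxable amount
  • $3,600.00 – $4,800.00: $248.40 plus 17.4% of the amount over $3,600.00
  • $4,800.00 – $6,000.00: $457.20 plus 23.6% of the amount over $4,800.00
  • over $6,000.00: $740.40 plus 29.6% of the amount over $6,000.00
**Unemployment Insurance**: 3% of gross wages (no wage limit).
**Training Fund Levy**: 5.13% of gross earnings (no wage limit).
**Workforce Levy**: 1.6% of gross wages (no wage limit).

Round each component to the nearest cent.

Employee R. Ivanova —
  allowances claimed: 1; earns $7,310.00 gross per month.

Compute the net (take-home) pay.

$5,618.58

Earnings Tax: taxable = $7,310.00 − 1×$500.00 = $6,810.00
  $740.40 + 29.6% × ($6,810.00 − $6,000.00) = $740.40 + 29.6% × $810.00 = $980.16
Unemployment Insurance: 3% × $7,310.00 = $219.30
Training Fund Levy: 5.13% × $7,310.00 = $375.00
Workforce Levy: 1.6% × $7,310.00 = $116.96
Total withheld: $980.16 + $219.30 + $375.00 + $116.96 = $1,691.42
Net pay: $7,310.00 − $1,691.42 = $5,618.58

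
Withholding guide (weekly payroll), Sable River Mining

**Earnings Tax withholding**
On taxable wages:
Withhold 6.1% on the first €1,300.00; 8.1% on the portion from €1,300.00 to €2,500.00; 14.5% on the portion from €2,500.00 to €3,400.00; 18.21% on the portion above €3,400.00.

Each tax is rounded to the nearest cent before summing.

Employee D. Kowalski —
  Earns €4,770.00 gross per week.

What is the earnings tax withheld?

€556.48

Earnings Tax: taxable = €4,770.00
  €307.00 + 18.21% × (€4,770.00 − €3,400.00) = €307.00 + 18.21% × €1,370.00 = €556.48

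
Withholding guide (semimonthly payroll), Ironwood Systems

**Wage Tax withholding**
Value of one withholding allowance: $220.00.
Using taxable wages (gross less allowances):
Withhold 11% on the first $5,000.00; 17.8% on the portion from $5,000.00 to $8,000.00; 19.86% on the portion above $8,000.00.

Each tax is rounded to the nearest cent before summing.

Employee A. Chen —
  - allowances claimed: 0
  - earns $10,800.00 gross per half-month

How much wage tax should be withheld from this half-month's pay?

Wage Tax: taxable = $10,800.00
  $1,084.00 + 19.86% × ($10,800.00 − $8,000.00) = $1,084.00 + 19.86% × $2,800.00 = $1,640.08

$1,640.08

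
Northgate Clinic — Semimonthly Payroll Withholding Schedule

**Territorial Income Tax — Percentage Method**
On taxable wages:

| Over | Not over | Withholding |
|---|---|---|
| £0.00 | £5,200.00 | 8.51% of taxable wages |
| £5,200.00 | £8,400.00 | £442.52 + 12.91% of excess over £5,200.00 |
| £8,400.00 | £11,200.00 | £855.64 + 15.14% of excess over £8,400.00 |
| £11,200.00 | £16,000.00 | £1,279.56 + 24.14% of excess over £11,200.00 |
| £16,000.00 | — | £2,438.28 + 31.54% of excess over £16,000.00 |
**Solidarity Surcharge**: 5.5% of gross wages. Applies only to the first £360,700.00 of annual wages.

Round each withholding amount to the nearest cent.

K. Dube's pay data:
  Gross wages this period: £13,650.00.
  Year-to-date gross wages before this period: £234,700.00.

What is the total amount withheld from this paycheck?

£2,621.74

Territorial Income Tax: taxable = £13,650.00
  £1,279.56 + 24.14% × (£13,650.00 − £11,200.00) = £1,279.56 + 24.14% × £2,450.00 = £1,870.99
Solidarity Surcharge: 5.5% × £13,650.00 = £750.75
Total: £1,870.99 + £750.75 = £2,621.74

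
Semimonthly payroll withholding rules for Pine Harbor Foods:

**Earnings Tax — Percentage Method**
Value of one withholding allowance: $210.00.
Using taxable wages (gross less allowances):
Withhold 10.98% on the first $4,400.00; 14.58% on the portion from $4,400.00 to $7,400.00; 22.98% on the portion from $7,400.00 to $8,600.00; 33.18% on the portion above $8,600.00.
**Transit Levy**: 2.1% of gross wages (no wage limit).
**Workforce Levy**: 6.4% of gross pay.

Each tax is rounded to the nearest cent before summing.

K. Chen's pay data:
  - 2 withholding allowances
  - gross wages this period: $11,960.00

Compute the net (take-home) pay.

Earnings Tax: taxable = $11,960.00 − 2×$210.00 = $11,540.00
  $1,196.28 + 33.18% × ($11,540.00 − $8,600.00) = $1,196.28 + 33.18% × $2,940.00 = $2,171.77
Transit Levy: 2.1% × $11,960.00 = $251.16
Workforce Levy: 6.4% × $11,960.00 = $765.44
Total withheld: $2,171.77 + $251.16 + $765.44 = $3,188.37
Net pay: $11,960.00 − $3,188.37 = $8,771.63

$8,771.63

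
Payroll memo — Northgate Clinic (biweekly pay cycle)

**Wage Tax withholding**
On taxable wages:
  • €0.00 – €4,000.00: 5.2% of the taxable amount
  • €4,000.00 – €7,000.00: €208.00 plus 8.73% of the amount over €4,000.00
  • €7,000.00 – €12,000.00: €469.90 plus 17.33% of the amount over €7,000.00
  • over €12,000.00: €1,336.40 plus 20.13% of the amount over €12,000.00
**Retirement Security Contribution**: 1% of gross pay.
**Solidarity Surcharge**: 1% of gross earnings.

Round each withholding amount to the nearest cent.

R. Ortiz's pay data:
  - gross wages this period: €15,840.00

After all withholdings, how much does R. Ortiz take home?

€13,413.81

Wage Tax: taxable = €15,840.00
  €1,336.40 + 20.13% × (€15,840.00 − €12,000.00) = €1,336.40 + 20.13% × €3,840.00 = €2,109.39
Retirement Security Contribution: 1% × €15,840.00 = €158.40
Solidarity Surcharge: 1% × €15,840.00 = €158.40
Total withheld: €2,109.39 + €158.40 + €158.40 = €2,426.19
Net pay: €15,840.00 − €2,426.19 = €13,413.81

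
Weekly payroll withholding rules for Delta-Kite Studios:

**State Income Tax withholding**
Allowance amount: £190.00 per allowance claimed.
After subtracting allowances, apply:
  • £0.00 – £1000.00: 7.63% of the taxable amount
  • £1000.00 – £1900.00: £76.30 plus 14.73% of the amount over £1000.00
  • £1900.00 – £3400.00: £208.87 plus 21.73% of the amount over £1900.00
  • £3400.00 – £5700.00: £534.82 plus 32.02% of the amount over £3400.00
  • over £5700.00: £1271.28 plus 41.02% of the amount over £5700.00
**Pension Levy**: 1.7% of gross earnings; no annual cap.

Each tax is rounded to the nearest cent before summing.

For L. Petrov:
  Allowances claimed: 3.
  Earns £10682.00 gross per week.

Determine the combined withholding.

State Income Tax: taxable = £10682.00 − 3×£190.00 = £10112.00
  £1271.28 + 41.02% × (£10112.00 − £5700.00) = £1271.28 + 41.02% × £4412.00 = £3081.08
Pension Levy: 1.7% × £10682.00 = £181.59
Total: £3081.08 + £181.59 = £3262.67

£3262.67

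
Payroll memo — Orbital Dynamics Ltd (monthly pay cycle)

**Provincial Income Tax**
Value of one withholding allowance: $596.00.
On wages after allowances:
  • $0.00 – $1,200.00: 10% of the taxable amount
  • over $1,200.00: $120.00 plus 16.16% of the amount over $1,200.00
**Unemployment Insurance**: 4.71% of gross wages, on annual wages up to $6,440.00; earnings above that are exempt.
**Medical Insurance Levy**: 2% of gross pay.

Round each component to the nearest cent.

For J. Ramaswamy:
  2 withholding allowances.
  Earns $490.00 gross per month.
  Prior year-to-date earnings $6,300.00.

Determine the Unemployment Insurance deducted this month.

Unemployment Insurance: cap $6,440.00 − YTD $6,300.00 = $140.00 subject; 4.71% × $140.00 = $6.59

$6.59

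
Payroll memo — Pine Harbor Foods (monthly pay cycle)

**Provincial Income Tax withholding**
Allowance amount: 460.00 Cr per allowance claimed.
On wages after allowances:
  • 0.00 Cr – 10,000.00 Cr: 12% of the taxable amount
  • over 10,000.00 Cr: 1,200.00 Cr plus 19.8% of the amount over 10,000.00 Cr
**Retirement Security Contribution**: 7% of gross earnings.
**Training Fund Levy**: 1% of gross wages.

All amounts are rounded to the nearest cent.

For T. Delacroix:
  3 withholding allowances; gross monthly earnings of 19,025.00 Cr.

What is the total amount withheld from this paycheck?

Provincial Income Tax: taxable = 19,025.00 Cr − 3×460.00 Cr = 17,645.00 Cr
  1,200.00 Cr + 19.8% × (17,645.00 Cr − 10,000.00 Cr) = 1,200.00 Cr + 19.8% × 7,645.00 Cr = 2,713.71 Cr
Retirement Security Contribution: 7% × 19,025.00 Cr = 1,331.75 Cr
Training Fund Levy: 1% × 19,025.00 Cr = 190.25 Cr
Total: 2,713.71 Cr + 1,331.75 Cr + 190.25 Cr = 4,235.71 Cr

4,235.71 Cr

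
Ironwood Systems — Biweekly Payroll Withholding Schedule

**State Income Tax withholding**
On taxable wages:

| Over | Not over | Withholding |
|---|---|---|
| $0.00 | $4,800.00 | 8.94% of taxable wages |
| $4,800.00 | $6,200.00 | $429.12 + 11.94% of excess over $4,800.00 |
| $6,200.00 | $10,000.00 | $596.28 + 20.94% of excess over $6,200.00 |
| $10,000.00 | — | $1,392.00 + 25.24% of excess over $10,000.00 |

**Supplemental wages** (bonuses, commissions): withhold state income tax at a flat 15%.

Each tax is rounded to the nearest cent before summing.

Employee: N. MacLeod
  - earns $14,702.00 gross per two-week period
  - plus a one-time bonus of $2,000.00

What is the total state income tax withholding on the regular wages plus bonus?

$2,878.78

State Income Tax: taxable = $14,702.00
  $1,392.00 + 25.24% × ($14,702.00 − $10,000.00) = $1,392.00 + 25.24% × $4,702.00 = $2,578.78
Supplemental (15% flat on bonus): 15% × $2,000.00 = $300.00
Total state income tax: $2,578.78 + $300.00 = $2,878.78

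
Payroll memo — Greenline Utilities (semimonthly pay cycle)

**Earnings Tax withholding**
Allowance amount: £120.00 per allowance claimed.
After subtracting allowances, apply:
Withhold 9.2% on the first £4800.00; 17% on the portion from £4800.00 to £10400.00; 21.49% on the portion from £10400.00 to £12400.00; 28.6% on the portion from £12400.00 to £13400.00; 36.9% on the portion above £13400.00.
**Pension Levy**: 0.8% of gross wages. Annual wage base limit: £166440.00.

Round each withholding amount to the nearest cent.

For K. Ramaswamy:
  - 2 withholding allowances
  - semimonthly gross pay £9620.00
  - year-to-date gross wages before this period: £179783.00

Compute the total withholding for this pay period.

£1220.20

Earnings Tax: taxable = £9620.00 − 2×£120.00 = £9380.00
  £441.60 + 17% × (£9380.00 − £4800.00) = £441.60 + 17% × £4580.00 = £1220.20
Pension Levy: YTD £179783.00 ≥ cap £166440.00 → £0.00
Total: £1220.20 + £0.00 = £1220.20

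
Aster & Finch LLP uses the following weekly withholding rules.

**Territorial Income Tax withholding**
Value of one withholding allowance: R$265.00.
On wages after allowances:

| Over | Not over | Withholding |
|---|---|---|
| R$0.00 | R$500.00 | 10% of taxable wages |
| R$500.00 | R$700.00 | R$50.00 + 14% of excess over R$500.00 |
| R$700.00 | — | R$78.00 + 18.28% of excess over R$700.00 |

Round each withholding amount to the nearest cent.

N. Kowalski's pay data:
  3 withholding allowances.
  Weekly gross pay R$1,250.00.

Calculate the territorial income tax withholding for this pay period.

Territorial Income Tax: taxable = R$1,250.00 − 3×R$265.00 = R$455.00
  10% × R$455.00 = R$45.50

R$45.50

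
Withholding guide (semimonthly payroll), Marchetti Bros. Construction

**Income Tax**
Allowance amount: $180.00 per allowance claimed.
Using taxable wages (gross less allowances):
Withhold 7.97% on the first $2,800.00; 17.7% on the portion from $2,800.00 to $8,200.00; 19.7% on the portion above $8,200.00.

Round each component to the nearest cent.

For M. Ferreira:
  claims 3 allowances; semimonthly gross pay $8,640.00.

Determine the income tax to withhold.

$1,161.26

Income Tax: taxable = $8,640.00 − 3×$180.00 = $8,100.00
  $223.16 + 17.7% × ($8,100.00 − $2,800.00) = $223.16 + 17.7% × $5,300.00 = $1,161.26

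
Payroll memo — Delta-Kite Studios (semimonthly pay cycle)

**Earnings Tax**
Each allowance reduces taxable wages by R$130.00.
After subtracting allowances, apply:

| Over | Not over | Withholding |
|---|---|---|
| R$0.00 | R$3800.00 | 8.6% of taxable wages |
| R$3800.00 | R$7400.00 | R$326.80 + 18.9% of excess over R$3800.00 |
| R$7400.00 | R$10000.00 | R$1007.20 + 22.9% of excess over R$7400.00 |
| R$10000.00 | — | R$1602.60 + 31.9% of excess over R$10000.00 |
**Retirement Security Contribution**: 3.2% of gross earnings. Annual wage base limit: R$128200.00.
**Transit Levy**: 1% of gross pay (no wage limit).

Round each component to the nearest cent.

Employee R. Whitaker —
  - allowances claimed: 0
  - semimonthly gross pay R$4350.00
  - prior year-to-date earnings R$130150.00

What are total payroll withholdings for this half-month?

Earnings Tax: taxable = R$4350.00
  R$326.80 + 18.9% × (R$4350.00 − R$3800.00) = R$326.80 + 18.9% × R$550.00 = R$430.75
Retirement Security Contribution: YTD R$130150.00 ≥ cap R$128200.00 → R$0.00
Transit Levy: 1% × R$4350.00 = R$43.50
Total: R$430.75 + R$0.00 + R$43.50 = R$474.25

R$474.25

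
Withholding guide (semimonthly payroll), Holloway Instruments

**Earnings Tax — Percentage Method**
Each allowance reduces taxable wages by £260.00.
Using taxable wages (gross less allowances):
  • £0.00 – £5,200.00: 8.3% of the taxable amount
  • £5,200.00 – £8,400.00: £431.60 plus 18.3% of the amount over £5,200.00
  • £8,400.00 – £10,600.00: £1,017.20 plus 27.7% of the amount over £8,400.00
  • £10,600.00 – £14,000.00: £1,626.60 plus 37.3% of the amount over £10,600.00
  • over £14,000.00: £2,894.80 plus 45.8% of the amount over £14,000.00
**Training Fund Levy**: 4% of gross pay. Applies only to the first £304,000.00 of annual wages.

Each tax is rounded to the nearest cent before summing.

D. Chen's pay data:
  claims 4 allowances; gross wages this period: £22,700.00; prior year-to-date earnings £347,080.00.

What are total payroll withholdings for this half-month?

£6,403.08

Earnings Tax: taxable = £22,700.00 − 4×£260.00 = £21,660.00
  £2,894.80 + 45.8% × (£21,660.00 − £14,000.00) = £2,894.80 + 45.8% × £7,660.00 = £6,403.08
Training Fund Levy: YTD £347,080.00 ≥ cap £304,000.00 → £0.00
Total: £6,403.08 + £0.00 = £6,403.08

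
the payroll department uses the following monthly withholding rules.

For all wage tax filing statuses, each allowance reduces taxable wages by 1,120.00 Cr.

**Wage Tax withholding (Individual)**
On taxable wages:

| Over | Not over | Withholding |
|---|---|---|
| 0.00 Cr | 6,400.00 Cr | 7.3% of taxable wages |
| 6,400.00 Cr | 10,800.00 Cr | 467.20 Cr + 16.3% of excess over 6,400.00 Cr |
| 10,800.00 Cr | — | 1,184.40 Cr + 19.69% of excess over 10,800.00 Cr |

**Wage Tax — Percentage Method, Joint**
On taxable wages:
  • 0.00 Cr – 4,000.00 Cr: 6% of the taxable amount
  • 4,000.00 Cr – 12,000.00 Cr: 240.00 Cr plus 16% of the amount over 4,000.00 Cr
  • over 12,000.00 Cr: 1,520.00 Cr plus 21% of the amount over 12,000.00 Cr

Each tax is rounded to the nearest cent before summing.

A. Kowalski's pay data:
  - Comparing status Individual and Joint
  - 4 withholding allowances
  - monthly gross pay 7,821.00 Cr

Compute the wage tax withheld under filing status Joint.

Wage Tax (Joint): taxable = 7,821.00 Cr − 4×1,120.00 Cr = 3,341.00 Cr
  6% × 3,341.00 Cr = 200.46 Cr

200.46 Cr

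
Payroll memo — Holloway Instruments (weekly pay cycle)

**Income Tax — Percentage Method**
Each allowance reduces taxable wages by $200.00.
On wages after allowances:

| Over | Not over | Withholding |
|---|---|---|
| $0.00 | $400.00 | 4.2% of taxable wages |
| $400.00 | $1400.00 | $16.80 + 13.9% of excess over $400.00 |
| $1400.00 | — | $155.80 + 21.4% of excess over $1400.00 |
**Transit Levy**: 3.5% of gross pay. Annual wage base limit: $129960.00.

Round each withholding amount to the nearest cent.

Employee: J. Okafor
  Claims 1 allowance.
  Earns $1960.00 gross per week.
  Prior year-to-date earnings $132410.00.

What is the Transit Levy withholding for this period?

Transit Levy: YTD $132410.00 ≥ cap $129960.00 → $0.00

$0.00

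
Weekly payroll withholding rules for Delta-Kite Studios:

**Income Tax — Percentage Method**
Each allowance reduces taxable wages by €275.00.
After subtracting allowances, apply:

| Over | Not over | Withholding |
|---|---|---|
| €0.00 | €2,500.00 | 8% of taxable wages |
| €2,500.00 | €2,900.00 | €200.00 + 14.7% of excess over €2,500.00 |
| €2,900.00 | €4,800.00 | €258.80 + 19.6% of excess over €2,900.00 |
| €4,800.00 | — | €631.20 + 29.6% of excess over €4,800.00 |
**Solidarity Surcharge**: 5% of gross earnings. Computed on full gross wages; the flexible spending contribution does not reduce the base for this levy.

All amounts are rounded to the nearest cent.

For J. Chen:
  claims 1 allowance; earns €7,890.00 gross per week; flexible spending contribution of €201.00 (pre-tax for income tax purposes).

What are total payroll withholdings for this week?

€1,799.44

Income Tax: taxable = €7,890.00 − €201.00 − 1×€275.00 = €7,414.00
  €631.20 + 29.6% × (€7,414.00 − €4,800.00) = €631.20 + 29.6% × €2,614.00 = €1,404.94
Solidarity Surcharge: 5% × €7,890.00 = €394.50
Total: €1,404.94 + €394.50 = €1,799.44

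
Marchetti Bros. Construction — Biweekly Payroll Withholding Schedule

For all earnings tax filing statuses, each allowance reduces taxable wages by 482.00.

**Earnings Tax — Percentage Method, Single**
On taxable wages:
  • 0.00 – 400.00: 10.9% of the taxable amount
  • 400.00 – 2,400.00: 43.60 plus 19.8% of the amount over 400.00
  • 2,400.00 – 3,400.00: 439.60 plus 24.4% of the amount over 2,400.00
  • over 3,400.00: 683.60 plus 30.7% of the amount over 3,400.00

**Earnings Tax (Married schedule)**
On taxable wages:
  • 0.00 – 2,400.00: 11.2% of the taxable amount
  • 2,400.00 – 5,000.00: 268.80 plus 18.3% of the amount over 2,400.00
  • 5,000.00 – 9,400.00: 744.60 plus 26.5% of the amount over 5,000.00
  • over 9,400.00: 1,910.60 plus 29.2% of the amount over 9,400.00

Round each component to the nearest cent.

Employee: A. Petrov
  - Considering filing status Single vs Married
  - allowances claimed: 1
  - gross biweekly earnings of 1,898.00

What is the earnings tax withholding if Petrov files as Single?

244.77

Earnings Tax (Single): taxable = 1,898.00 − 1×482.00 = 1,416.00
  43.60 + 19.8% × (1,416.00 − 400.00) = 43.60 + 19.8% × 1,016.00 = 244.77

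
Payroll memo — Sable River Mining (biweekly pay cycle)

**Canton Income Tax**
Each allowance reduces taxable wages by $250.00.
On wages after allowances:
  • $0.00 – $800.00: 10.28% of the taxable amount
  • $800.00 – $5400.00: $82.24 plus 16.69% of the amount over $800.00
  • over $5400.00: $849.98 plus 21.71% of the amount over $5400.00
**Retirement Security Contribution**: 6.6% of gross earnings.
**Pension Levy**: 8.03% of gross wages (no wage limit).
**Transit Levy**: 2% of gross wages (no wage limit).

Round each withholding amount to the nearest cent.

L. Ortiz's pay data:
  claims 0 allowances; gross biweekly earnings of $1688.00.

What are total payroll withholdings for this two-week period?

$511.17

Canton Income Tax: taxable = $1688.00
  $82.24 + 16.69% × ($1688.00 − $800.00) = $82.24 + 16.69% × $888.00 = $230.45
Retirement Security Contribution: 6.6% × $1688.00 = $111.41
Pension Levy: 8.03% × $1688.00 = $135.55
Transit Levy: 2% × $1688.00 = $33.76
Total: $230.45 + $111.41 + $135.55 + $33.76 = $511.17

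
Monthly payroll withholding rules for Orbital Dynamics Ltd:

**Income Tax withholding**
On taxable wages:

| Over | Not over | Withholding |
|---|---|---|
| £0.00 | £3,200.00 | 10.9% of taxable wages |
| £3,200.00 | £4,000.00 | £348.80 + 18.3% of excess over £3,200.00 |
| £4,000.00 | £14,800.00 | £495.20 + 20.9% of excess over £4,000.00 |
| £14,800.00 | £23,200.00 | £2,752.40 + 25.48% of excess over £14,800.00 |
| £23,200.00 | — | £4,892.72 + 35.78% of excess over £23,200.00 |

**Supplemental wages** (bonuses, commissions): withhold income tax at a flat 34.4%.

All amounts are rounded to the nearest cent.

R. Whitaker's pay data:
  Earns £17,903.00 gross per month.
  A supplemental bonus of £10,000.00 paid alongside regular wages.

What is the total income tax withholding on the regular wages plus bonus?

Income Tax: taxable = £17,903.00
  £2,752.40 + 25.48% × (£17,903.00 − £14,800.00) = £2,752.40 + 25.48% × £3,103.00 = £3,543.04
Supplemental (34.4% flat on bonus): 34.4% × £10,000.00 = £3,440.00
Total income tax: £3,543.04 + £3,440.00 = £6,983.04

£6,983.04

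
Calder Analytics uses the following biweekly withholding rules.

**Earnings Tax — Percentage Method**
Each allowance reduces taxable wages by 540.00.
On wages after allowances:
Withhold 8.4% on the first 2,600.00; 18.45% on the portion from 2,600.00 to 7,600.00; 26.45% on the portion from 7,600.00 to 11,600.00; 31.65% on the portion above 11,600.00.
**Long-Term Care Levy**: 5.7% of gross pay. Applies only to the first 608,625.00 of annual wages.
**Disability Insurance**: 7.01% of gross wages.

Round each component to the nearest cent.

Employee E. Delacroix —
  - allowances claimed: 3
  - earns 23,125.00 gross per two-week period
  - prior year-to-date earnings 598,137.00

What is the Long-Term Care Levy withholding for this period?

597.82

Long-Term Care Levy: cap 608,625.00 − YTD 598,137.00 = 10,488.00 subject; 5.7% × 10,488.00 = 597.82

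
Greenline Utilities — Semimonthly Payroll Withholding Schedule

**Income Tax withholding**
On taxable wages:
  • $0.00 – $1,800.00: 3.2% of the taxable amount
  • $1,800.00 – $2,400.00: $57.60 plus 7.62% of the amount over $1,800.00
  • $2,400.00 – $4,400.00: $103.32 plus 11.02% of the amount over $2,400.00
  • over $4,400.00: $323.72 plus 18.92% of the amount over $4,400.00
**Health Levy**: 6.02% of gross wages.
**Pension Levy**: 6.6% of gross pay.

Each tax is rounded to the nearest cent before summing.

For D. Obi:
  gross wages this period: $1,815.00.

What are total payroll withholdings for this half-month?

Income Tax: taxable = $1,815.00
  $57.60 + 7.62% × ($1,815.00 − $1,800.00) = $57.60 + 7.62% × $15.00 = $58.74
Health Levy: 6.02% × $1,815.00 = $109.26
Pension Levy: 6.6% × $1,815.00 = $119.79
Total: $58.74 + $109.26 + $119.79 = $287.79

$287.79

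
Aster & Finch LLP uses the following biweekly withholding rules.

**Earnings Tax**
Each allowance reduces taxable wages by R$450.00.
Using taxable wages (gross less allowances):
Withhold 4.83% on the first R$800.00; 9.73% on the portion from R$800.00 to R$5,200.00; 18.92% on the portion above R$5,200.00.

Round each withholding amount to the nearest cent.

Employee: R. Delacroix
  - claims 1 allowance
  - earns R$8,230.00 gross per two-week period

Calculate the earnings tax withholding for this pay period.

Earnings Tax: taxable = R$8,230.00 − 1×R$450.00 = R$7,780.00
  R$466.76 + 18.92% × (R$7,780.00 − R$5,200.00) = R$466.76 + 18.92% × R$2,580.00 = R$954.90

R$954.90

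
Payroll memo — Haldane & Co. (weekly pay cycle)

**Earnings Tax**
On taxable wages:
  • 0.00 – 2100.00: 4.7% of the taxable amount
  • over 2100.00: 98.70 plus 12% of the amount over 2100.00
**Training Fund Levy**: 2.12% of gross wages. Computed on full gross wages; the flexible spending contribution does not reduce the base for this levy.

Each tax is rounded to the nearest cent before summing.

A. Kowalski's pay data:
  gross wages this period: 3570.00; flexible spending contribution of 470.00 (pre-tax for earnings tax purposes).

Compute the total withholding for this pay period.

294.38

Earnings Tax: taxable = 3570.00 − 470.00 = 3100.00
  98.70 + 12% × (3100.00 − 2100.00) = 98.70 + 12% × 1000.00 = 218.70
Training Fund Levy: 2.12% × 3570.00 = 75.68
Total: 218.70 + 75.68 = 294.38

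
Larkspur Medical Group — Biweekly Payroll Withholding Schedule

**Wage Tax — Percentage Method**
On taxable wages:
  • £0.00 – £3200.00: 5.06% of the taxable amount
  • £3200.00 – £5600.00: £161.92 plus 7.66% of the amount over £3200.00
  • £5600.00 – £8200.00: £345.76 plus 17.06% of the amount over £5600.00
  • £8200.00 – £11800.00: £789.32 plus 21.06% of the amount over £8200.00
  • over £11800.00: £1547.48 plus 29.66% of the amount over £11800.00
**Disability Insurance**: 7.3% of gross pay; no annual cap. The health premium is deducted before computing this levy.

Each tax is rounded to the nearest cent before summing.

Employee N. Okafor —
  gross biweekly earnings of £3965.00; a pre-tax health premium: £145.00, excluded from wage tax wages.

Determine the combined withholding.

£488.27

Wage Tax: taxable = £3965.00 − £145.00 = £3820.00
  £161.92 + 7.66% × (£3820.00 − £3200.00) = £161.92 + 7.66% × £620.00 = £209.41
Disability Insurance: 7.3% × £3820.00 = £278.86
Total: £209.41 + £278.86 = £488.27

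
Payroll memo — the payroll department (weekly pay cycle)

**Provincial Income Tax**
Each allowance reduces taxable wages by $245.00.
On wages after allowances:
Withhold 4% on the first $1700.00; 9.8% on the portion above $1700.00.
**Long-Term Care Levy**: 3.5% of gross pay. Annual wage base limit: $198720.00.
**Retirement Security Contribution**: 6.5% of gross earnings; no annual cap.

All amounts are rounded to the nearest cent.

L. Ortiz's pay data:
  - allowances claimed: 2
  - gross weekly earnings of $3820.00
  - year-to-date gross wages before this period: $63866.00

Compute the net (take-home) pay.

$3210.26

Provincial Income Tax: taxable = $3820.00 − 2×$245.00 = $3330.00
  $68.00 + 9.8% × ($3330.00 − $1700.00) = $68.00 + 9.8% × $1630.00 = $227.74
Long-Term Care Levy: 3.5% × $3820.00 = $133.70
Retirement Security Contribution: 6.5% × $3820.00 = $248.30
Total withheld: $227.74 + $133.70 + $248.30 = $609.74
Net pay: $3820.00 − $609.74 = $3210.26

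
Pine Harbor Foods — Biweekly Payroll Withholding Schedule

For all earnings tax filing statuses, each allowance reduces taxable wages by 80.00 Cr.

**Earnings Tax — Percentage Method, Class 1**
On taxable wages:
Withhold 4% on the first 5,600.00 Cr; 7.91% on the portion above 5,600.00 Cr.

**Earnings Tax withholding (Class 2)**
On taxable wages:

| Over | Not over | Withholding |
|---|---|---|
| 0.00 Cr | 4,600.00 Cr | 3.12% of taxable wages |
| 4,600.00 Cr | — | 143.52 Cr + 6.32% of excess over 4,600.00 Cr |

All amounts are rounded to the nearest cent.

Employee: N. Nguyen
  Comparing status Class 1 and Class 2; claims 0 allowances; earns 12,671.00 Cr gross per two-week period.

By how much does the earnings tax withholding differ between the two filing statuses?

Earnings Tax (Class 1): taxable = 12,671.00 Cr
  224.00 Cr + 7.91% × (12,671.00 Cr − 5,600.00 Cr) = 224.00 Cr + 7.91% × 7,071.00 Cr = 783.32 Cr
Earnings Tax (Class 2): taxable = 12,671.00 Cr
  143.52 Cr + 6.32% × (12,671.00 Cr − 4,600.00 Cr) = 143.52 Cr + 6.32% × 8,071.00 Cr = 653.61 Cr
Difference: |783.32 Cr − 653.61 Cr| = 129.71 Cr (higher under Class 1)

129.71 Cr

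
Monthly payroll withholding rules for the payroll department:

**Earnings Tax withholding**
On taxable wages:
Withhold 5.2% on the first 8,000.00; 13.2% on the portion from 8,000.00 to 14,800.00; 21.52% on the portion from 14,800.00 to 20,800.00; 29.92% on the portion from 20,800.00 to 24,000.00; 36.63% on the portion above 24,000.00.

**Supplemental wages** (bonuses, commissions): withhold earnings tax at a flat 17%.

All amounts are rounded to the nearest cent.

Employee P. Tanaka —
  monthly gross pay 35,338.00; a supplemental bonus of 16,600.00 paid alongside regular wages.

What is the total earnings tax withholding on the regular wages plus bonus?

10,537.35

Earnings Tax: taxable = 35,338.00
  3,562.24 + 36.63% × (35,338.00 − 24,000.00) = 3,562.24 + 36.63% × 11,338.00 = 7,715.35
Supplemental (17% flat on bonus): 17% × 16,600.00 = 2,822.00
Total earnings tax: 7,715.35 + 2,822.00 = 10,537.35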